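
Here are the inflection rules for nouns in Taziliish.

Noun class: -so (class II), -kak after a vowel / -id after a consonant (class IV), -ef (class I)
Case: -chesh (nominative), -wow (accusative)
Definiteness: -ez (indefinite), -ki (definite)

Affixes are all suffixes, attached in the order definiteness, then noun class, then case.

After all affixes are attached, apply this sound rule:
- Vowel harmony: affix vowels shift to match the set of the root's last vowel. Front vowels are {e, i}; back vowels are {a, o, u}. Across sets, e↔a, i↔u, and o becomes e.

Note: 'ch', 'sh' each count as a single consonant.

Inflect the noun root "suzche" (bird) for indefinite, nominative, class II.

Attach definiteness indefinite -ez → suzcheez.
Attach noun class class II -so → suzcheezso.
Attach case nominative -chesh → suzcheezsochesh.
Apply vowel harmony: suzcheezsochesh → suzcheezsechesh.

suzcheezsechesh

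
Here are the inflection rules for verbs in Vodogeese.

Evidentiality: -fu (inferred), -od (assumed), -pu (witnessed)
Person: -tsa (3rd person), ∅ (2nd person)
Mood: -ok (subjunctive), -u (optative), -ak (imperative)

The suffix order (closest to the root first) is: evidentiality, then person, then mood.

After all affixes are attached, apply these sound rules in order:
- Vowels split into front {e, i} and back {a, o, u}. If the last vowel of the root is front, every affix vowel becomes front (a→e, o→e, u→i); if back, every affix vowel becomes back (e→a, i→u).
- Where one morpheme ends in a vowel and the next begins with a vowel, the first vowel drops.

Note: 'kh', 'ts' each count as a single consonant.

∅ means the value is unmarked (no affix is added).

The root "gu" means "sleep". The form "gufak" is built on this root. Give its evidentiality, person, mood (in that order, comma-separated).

inferred, 2nd person, imperative

Segment: gu-fu-ak.
evidentiality: -fu → inferred.
person: ∅ → 2nd person.
mood: -ak → imperative.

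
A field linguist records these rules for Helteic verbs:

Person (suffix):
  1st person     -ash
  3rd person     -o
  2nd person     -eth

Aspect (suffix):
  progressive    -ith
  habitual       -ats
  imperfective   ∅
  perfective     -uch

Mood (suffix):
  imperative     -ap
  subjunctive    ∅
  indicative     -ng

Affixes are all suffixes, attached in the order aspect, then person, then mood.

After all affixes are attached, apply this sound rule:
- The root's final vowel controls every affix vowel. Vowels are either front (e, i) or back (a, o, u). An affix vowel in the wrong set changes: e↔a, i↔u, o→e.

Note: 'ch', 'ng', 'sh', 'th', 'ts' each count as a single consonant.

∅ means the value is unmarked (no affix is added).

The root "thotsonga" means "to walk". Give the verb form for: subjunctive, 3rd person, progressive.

thotsongautho

Attach aspect progressive -ith → thotsongaith.
Attach person 3rd person -o → thotsongaitho.
mood = subjunctive: zero marking, form stays thotsongaitho.
Apply vowel harmony: thotsongaitho → thotsongautho.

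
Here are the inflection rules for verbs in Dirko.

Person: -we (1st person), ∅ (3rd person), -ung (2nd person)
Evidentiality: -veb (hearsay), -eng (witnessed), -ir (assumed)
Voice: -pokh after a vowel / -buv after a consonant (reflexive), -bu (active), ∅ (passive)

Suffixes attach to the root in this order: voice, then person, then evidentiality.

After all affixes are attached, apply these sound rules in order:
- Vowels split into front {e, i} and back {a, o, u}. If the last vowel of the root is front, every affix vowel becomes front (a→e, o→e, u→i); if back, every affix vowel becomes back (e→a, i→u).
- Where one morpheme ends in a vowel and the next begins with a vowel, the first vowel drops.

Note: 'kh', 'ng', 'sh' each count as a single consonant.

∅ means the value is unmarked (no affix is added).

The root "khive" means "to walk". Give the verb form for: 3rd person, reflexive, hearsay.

khivepekhveb

Attach voice reflexive -pokh (after vowel 'e') → khivepokh.
person = 3rd person: zero marking, form stays khivepokh.
Attach evidentiality hearsay -veb → khivepokhveb.
Apply vowel harmony: khivepokhveb → khivepekhveb.
Vowel deletion: no change.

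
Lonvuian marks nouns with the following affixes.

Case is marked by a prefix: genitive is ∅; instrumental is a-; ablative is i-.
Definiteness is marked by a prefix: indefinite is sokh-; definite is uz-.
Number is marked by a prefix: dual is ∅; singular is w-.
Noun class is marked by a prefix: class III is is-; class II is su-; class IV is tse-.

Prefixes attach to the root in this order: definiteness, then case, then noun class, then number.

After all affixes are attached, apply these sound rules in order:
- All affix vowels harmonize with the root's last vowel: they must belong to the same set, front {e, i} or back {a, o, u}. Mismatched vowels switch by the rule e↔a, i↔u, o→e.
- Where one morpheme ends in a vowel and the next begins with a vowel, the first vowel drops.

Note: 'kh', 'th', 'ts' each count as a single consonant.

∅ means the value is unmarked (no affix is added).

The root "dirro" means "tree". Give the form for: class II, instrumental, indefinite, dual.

Attach definiteness indefinite sokh- → sokhdirro.
Attach case instrumental a- → asokhdirro.
Attach noun class class II su- → suasokhdirro.
number = dual: zero marking, form stays suasokhdirro.
Vowel harmony: no change.
Apply vowel deletion: suasokhdirro → sasokhdirro.

sasokhdirro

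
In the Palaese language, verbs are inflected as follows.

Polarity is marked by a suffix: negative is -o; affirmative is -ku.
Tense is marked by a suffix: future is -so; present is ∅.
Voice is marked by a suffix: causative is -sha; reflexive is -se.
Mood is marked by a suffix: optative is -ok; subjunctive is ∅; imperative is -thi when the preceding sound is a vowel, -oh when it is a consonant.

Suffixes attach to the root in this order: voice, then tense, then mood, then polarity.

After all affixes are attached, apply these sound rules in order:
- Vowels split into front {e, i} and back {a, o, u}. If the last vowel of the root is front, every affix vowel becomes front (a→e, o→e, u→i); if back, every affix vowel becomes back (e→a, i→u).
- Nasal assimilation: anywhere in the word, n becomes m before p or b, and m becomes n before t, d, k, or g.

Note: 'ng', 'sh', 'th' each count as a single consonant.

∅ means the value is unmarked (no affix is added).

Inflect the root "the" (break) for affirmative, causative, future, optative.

Attach voice causative -sha → thesha.
Attach tense future -so → theshaso.
Attach mood optative -ok → theshasook.
Attach polarity affirmative -ku → theshasookku.
Apply vowel harmony: theshasookku → thesheseekki.
Nasal assimilation: no change.

thesheseekki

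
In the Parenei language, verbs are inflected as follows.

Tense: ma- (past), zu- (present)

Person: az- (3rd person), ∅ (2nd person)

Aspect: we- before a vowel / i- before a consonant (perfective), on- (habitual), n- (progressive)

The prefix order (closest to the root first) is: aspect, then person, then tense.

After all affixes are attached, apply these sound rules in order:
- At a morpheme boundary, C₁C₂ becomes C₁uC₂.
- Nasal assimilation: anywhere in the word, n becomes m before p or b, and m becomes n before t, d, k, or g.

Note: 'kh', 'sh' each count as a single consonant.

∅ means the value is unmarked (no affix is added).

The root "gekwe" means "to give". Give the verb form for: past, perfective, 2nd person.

Attach aspect perfective i- (before consonant 'g') → igekwe.
person = 2nd person: zero marking, form stays igekwe.
Attach tense past ma- → maigekwe.
Epenthesis: no change.
Nasal assimilation: no change.

maigekwe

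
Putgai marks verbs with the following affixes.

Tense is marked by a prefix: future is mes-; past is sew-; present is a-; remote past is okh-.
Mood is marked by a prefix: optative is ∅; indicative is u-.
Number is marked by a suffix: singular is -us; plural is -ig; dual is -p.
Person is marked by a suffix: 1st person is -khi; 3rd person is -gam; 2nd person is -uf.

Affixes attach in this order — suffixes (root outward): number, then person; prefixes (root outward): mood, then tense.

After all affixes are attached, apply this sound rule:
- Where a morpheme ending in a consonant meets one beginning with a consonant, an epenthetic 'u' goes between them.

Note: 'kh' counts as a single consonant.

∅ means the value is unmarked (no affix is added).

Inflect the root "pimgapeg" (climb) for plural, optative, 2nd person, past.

Attach number plural -ig → pimgapegig.
Attach person 2nd person -uf → pimgapegiguf.
mood = optative: zero marking, form stays pimgapegiguf.
Attach tense past sew- → sewpimgapegiguf.
Apply epenthesis: sewpimgapegiguf → sewupimgapegiguf.

sewupimgapegiguf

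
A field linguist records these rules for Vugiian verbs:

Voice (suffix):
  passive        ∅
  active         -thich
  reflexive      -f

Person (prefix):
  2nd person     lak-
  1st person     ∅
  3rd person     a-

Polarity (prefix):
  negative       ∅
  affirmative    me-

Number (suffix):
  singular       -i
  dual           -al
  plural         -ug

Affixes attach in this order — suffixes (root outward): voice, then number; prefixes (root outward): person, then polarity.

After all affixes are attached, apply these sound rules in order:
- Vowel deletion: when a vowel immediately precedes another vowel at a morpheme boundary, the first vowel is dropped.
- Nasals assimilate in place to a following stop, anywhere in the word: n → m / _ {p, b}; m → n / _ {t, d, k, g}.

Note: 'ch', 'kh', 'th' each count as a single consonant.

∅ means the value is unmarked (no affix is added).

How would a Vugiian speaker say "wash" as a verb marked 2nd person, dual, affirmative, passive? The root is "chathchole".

Attach person 2nd person lak- → lakchathchole.
voice = passive: zero marking, form stays lakchathchole.
Attach number dual -al → lakchathcholeal.
Attach polarity affirmative me- → melakchathcholeal.
Apply vowel deletion: melakchathcholeal → melakchathcholal.
Nasal assimilation: no change.

melakchathcholal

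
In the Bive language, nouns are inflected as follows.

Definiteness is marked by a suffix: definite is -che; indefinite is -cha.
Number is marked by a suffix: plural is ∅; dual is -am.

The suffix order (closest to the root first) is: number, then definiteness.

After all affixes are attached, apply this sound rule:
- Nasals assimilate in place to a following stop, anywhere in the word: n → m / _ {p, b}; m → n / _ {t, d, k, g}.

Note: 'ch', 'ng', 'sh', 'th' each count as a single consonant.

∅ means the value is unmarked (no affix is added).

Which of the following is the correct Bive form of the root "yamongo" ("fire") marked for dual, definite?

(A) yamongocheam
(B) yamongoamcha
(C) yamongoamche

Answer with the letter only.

C

Attach number dual -am → yamongoam.
Attach definiteness definite -che → yamongoamche.
Nasal assimilation: no change.
So the correct form is yamongoamche, option (C).
(B) yamongoamcha is wrong: it uses indefinite instead of definite for definiteness.
(A) yamongocheam is wrong: it has the affixes in the wrong order.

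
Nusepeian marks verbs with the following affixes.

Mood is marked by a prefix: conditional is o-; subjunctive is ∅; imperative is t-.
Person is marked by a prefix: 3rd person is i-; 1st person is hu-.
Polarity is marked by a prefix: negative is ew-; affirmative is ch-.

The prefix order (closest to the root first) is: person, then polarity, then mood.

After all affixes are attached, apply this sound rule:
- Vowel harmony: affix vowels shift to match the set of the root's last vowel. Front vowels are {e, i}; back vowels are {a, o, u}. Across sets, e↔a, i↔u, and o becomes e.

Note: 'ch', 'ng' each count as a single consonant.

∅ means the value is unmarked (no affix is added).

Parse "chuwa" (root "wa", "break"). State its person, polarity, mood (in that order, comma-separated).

Segment: ch-i-wa.
person: i- → 3rd person.
polarity: ch- → affirmative.
mood: ∅ → subjunctive.

3rd person, affirmative, subjunctive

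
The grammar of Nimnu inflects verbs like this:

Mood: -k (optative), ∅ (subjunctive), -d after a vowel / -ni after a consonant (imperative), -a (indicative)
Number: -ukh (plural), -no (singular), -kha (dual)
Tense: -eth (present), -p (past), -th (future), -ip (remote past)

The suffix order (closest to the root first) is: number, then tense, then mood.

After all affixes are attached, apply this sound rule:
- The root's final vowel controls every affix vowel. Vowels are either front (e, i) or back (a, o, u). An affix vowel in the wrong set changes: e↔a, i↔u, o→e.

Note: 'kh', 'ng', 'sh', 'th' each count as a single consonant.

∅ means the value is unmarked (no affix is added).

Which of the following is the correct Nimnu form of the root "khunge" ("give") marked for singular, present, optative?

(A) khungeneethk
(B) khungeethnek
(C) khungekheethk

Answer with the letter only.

Attach number singular -no → khungeno.
Attach tense present -eth → khungenoeth.
Attach mood optative -k → khungenoethk.
Apply vowel harmony: khungenoethk → khungeneethk.
So the correct form is khungeneethk, option (A).
(C) khungekheethk is wrong: it uses dual instead of singular for number.
(B) khungeethnek is wrong: it has the affixes in the wrong order.

A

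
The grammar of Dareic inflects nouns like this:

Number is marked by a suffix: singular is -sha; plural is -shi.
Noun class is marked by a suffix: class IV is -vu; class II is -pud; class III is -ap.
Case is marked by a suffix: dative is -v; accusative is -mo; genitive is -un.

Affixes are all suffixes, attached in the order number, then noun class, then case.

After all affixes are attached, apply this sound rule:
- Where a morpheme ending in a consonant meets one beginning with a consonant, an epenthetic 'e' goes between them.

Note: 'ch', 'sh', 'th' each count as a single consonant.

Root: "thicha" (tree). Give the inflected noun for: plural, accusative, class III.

Attach number plural -shi → thichashi.
Attach noun class class III -ap → thichashiap.
Attach case accusative -mo → thichashiapmo.
Apply epenthesis: thichashiapmo → thichashiapemo.

thichashiapemo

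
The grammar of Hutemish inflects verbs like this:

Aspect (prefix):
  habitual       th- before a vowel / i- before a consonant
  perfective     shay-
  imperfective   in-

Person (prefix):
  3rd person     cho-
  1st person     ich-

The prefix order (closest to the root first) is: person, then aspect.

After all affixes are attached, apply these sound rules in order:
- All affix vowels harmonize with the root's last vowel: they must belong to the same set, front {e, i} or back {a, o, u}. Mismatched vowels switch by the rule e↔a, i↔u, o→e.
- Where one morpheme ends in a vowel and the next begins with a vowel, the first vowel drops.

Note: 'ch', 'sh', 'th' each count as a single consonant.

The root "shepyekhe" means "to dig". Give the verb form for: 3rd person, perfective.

sheycheshepyekhe

Attach person 3rd person cho- → choshepyekhe.
Attach aspect perfective shay- → shaychoshepyekhe.
Apply vowel harmony: shaychoshepyekhe → sheycheshepyekhe.
Vowel deletion: no change.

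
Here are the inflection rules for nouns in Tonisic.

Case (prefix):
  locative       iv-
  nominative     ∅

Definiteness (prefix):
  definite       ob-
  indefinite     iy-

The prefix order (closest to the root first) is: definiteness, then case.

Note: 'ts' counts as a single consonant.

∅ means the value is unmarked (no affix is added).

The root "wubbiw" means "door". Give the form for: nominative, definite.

Attach definiteness definite ob- → obwubbiw.
case = nominative: zero marking, form stays obwubbiw.

obwubbiw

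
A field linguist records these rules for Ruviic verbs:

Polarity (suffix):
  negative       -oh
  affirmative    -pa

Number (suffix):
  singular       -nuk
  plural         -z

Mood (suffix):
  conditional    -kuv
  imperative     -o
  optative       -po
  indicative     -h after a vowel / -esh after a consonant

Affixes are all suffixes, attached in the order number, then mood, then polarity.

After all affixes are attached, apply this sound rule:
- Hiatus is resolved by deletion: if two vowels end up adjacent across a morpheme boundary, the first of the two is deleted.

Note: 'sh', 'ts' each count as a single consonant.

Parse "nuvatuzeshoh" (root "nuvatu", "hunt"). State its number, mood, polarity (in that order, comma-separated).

plural, indicative, negative

Segment: nuvatu-z-esh-oh.
number: -z → plural.
mood: -h/esh → indicative.
polarity: -oh → negative.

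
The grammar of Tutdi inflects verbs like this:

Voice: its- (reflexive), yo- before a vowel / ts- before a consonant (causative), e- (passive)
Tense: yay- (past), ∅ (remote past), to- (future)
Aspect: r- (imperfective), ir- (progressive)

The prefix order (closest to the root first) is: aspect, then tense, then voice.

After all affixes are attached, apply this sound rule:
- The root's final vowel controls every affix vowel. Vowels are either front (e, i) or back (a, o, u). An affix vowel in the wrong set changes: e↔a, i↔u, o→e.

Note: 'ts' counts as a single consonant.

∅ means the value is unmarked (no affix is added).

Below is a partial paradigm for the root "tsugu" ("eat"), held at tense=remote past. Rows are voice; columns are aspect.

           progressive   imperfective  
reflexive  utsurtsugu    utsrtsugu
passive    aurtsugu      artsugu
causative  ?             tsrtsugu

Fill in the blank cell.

Attach aspect progressive ir- → irtsugu.
tense = remote past: zero marking, form stays irtsugu.
Attach voice causative yo- (before vowel 'i') → yoirtsugu.
Apply vowel harmony: yoirtsugu → yourtsugu.

yourtsugu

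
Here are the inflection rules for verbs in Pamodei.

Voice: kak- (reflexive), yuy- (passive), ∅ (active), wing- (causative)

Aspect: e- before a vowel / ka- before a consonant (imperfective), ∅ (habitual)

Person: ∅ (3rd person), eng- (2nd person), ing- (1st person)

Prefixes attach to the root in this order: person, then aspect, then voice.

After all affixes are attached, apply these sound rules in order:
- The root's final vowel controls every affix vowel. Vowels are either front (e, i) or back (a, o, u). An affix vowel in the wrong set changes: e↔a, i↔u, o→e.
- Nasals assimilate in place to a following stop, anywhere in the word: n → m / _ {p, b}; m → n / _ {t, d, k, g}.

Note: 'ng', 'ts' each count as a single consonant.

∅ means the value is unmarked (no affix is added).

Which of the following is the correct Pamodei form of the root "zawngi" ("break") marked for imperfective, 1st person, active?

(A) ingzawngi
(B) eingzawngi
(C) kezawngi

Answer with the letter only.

Attach person 1st person ing- → ingzawngi.
Attach aspect imperfective e- (before vowel 'i') → eingzawngi.
voice = active: zero marking, form stays eingzawngi.
Vowel harmony: no change.
Nasal assimilation: no change.
So the correct form is eingzawngi, option (B).
(C) kezawngi is wrong: it uses 3rd person instead of 1st person for person.
(A) ingzawngi is wrong: it uses habitual instead of imperfective for aspect.

B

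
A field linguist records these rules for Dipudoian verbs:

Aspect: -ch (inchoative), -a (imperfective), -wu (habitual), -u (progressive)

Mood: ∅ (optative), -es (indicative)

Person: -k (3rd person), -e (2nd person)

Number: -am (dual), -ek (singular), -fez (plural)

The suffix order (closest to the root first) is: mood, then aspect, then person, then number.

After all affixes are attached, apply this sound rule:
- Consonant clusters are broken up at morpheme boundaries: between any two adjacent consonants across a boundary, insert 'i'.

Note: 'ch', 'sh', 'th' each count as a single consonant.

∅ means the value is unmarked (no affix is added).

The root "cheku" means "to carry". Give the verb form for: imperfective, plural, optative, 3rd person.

mood = optative: zero marking, form stays cheku.
Attach aspect imperfective -a → chekua.
Attach person 3rd person -k → chekuak.
Attach number plural -fez → chekuakfez.
Apply epenthesis: chekuakfez → chekuakifez.

chekuakifez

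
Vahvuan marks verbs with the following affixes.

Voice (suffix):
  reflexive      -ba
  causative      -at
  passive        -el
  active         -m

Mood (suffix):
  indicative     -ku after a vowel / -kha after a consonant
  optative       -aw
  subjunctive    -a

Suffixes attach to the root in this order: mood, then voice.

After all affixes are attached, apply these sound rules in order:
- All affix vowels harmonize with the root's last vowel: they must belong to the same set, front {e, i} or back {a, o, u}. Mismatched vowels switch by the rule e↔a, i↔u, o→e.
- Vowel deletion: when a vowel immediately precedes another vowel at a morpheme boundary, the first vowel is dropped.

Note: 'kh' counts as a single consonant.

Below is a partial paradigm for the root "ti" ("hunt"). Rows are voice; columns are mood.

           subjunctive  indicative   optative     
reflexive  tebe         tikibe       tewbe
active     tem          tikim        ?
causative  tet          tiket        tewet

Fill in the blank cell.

tewm

Attach mood optative -aw → tiaw.
Attach voice active -m → tiawm.
Apply vowel harmony: tiawm → tiewm.
Apply vowel deletion: tiewm → tewm.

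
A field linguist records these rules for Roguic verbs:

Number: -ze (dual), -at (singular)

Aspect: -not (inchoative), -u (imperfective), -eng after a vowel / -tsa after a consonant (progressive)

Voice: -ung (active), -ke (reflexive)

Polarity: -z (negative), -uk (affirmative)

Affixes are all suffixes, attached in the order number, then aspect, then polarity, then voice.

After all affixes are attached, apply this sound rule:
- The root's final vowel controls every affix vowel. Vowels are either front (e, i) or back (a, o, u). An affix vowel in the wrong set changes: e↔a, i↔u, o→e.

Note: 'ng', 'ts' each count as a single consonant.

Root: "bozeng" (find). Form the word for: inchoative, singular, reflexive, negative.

bozengetnetzke

Attach number singular -at → bozengat.
Attach aspect inchoative -not → bozengatnot.
Attach polarity negative -z → bozengatnotz.
Attach voice reflexive -ke → bozengatnotzke.
Apply vowel harmony: bozengatnotzke → bozengetnetzke.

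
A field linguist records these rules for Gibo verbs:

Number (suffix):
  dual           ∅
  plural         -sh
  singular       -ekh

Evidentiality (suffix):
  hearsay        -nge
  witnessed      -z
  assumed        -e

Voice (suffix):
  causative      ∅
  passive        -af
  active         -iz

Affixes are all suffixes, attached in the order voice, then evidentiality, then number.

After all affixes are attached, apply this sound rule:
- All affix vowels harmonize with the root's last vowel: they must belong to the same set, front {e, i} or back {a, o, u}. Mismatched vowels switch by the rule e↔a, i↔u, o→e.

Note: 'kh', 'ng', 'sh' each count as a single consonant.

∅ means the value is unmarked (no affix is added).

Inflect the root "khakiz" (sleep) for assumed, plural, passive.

khakizefesh

Attach voice passive -af → khakizaf.
Attach evidentiality assumed -e → khakizafe.
Attach number plural -sh → khakizafesh.
Apply vowel harmony: khakizafesh → khakizefesh.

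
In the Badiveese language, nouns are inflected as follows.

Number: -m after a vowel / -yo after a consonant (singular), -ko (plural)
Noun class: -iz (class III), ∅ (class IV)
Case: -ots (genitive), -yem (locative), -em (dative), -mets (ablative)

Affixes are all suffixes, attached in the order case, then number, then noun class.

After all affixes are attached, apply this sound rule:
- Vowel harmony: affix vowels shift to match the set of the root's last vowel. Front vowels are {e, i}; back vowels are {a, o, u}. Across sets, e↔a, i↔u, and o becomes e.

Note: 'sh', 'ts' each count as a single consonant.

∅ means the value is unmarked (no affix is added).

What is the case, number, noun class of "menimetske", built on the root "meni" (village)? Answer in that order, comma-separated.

Segment: meni-mets-ko.
case: -mets → ablative.
number: -ko → plural.
noun class: ∅ → class IV.

ablative, plural, class IV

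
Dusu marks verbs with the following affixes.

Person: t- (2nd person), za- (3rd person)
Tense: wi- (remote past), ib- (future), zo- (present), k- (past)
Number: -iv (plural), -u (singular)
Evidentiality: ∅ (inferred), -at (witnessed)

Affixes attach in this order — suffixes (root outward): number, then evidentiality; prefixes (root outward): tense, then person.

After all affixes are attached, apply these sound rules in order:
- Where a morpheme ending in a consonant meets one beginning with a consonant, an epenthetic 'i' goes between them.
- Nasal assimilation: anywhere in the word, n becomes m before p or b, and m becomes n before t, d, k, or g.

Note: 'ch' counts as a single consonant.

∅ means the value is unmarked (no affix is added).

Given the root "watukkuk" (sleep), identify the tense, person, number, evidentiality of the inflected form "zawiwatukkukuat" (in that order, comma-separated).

remote past, 3rd person, singular, witnessed

Segment: za-wi-watukkuk-u-at.
tense: wi- → remote past.
person: za- → 3rd person.
number: -u → singular.
evidentiality: -at → witnessed.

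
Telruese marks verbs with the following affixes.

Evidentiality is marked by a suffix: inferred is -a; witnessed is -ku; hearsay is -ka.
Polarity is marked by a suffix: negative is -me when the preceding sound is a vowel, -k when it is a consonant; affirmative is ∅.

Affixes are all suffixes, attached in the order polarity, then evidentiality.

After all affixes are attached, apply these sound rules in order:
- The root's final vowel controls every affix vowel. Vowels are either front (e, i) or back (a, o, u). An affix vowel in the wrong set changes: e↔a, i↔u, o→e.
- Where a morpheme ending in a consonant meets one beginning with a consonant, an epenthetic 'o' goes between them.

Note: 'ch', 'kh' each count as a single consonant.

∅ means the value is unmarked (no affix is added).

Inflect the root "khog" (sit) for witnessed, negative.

khogokoku

Attach polarity negative -k (after consonant 'g') → khogk.
Attach evidentiality witnessed -ku → khogkku.
Vowel harmony: no change.
Apply epenthesis: khogkku → khogokoku.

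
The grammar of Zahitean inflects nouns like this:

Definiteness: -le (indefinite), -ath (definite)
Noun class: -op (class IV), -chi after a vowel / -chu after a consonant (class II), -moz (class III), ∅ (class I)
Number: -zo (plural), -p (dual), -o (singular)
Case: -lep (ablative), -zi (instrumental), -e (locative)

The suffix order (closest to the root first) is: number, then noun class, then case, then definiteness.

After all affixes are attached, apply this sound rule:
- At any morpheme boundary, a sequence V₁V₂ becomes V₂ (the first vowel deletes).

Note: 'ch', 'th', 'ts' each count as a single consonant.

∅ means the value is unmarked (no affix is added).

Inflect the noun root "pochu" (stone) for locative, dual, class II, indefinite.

pochupchele

Attach number dual -p → pochup.
Attach noun class class II -chu (after consonant 'p') → pochupchu.
Attach case locative -e → pochupchue.
Attach definiteness indefinite -le → pochupchuele.
Apply vowel deletion: pochupchuele → pochupchele.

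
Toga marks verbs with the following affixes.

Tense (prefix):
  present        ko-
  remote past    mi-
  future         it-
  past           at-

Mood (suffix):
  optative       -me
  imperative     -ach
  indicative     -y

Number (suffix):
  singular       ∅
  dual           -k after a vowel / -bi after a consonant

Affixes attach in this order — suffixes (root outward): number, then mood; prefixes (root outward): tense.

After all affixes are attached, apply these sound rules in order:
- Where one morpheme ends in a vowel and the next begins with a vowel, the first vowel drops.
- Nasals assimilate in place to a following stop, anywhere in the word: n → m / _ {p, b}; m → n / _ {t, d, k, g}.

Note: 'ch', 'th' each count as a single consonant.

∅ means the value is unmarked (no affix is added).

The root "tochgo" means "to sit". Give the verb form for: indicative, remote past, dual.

mitochgoky

Attach number dual -k (after vowel 'o') → tochgok.
Attach mood indicative -y → tochgoky.
Attach tense remote past mi- → mitochgoky.
Vowel deletion: no change.
Nasal assimilation: no change.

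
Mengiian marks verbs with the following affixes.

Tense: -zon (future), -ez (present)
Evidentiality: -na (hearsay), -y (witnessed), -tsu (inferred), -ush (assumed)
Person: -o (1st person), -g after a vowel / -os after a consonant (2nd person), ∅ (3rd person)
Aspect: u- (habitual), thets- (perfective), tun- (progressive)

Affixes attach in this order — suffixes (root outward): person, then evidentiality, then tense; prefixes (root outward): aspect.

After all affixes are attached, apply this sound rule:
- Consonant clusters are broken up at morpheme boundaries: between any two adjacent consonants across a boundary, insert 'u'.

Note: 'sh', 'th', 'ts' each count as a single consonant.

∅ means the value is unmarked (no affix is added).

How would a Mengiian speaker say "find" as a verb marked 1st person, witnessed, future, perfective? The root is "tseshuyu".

Attach person 1st person -o → tseshuyuo.
Attach aspect perfective thets- → thetstseshuyuo.
Attach evidentiality witnessed -y → thetstseshuyuoy.
Attach tense future -zon → thetstseshuyuoyzon.
Apply epenthesis: thetstseshuyuoyzon → thetsutseshuyuoyuzon.

thetsutseshuyuoyuzon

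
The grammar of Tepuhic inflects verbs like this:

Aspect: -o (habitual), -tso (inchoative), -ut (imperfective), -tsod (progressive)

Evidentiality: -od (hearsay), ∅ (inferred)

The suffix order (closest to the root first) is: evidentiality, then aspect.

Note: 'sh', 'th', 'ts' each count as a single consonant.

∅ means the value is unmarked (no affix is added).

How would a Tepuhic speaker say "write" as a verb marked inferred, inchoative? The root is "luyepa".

evidentiality = inferred: zero marking, form stays luyepa.
Attach aspect inchoative -tso → luyepatso.

luyepatso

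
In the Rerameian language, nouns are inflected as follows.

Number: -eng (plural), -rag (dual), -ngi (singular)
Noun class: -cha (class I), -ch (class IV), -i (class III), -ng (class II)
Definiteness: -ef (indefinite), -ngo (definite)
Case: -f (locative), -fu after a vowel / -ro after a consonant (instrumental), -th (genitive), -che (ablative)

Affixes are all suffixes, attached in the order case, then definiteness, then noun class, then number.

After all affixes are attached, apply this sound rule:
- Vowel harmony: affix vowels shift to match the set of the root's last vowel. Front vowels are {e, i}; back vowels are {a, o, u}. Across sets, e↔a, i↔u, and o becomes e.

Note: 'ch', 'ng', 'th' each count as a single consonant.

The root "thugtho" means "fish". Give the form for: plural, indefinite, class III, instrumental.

thugthofuafuang

Attach case instrumental -fu (after vowel 'o') → thugthofu.
Attach definiteness indefinite -ef → thugthofuef.
Attach noun class class III -i → thugthofuefi.
Attach number plural -eng → thugthofuefieng.
Apply vowel harmony: thugthofuefieng → thugthofuafuang.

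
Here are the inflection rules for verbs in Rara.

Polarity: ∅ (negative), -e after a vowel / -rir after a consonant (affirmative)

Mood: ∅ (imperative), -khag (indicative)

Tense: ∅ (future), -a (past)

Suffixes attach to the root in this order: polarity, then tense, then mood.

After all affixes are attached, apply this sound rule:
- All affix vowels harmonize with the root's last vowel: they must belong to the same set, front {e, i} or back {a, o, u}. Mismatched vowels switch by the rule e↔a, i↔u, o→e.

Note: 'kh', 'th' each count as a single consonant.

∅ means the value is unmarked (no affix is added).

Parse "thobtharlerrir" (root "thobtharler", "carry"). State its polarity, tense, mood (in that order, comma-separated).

Segment: thobtharler-rir.
polarity: -e/rir → affirmative.
tense: ∅ → future.
mood: ∅ → imperative.

affirmative, future, imperative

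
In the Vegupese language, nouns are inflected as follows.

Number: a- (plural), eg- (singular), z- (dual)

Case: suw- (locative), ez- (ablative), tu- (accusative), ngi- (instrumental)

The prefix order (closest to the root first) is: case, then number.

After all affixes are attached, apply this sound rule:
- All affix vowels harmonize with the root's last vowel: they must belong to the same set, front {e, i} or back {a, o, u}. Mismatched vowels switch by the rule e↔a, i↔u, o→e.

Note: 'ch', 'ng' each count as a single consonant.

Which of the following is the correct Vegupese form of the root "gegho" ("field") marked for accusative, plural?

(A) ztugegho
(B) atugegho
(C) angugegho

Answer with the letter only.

Attach case accusative tu- → tugegho.
Attach number plural a- → atugegho.
Vowel harmony: no change.
So the correct form is atugegho, option (B).
(C) angugegho is wrong: it uses instrumental instead of accusative for case.
(A) ztugegho is wrong: it uses dual instead of plural for number.

B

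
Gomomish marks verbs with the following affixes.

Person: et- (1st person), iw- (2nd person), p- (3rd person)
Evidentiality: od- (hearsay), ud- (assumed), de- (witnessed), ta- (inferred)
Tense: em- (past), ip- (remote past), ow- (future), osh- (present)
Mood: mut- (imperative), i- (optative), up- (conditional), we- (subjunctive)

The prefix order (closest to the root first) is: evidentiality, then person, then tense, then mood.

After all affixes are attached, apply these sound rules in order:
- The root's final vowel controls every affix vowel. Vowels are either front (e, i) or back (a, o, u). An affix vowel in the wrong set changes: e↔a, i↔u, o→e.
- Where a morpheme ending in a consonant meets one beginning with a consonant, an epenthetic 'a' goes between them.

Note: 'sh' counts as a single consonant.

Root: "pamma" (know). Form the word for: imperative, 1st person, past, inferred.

Attach evidentiality inferred ta- → tapamma.
Attach person 1st person et- → ettapamma.
Attach tense past em- → emettapamma.
Attach mood imperative mut- → mutemettapamma.
Apply vowel harmony: mutemettapamma → mutamattapamma.
Apply epenthesis: mutamattapamma → mutamatatapamma.

mutamatatapamma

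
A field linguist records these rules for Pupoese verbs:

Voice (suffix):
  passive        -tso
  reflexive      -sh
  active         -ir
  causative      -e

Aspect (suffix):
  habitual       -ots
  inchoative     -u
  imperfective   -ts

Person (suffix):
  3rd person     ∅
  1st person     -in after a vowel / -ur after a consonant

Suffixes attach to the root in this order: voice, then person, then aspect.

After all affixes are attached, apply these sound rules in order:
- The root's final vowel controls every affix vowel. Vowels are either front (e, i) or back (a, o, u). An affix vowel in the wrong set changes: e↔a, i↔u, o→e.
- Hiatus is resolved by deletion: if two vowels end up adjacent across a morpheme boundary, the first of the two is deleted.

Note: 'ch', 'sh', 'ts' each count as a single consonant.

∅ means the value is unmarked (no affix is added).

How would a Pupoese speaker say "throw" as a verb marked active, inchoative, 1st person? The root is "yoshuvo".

yoshuvururu

Attach voice active -ir → yoshuvoir.
Attach person 1st person -ur (after consonant 'r') → yoshuvoirur.
Attach aspect inchoative -u → yoshuvoiruru.
Apply vowel harmony: yoshuvoiruru → yoshuvoururu.
Apply vowel deletion: yoshuvoururu → yoshuvururu.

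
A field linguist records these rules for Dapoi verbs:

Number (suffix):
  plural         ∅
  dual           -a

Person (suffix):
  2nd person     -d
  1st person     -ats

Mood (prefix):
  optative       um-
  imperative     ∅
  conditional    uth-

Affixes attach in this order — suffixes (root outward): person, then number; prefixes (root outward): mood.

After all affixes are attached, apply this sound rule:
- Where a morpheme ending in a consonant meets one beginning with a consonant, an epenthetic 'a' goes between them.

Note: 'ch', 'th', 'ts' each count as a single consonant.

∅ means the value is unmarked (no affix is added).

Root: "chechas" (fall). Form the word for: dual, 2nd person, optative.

umachechasada

Attach person 2nd person -d → chechasd.
Attach number dual -a → chechasda.
Attach mood optative um- → umchechasda.
Apply epenthesis: umchechasda → umachechasada.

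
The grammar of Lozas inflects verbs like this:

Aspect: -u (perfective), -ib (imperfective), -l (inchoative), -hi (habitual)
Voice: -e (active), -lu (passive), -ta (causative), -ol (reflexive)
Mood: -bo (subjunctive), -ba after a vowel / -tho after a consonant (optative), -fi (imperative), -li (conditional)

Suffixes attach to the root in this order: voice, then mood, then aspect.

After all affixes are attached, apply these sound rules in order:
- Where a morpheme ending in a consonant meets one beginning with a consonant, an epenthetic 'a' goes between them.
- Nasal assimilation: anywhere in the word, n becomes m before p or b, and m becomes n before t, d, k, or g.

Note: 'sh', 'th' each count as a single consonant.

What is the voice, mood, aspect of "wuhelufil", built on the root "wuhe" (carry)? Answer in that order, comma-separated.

passive, imperative, inchoative

Segment: wuhe-lu-fi-l.
voice: -lu → passive.
mood: -fi → imperative.
aspect: -l → inchoative.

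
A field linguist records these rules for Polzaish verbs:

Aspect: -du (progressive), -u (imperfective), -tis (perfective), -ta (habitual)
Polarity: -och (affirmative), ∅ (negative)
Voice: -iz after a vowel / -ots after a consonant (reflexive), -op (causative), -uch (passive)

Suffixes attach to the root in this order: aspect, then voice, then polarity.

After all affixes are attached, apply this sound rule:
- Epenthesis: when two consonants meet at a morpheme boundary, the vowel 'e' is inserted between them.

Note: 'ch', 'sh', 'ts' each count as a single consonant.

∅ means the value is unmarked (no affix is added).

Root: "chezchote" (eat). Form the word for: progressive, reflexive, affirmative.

Attach aspect progressive -du → chezchotedu.
Attach voice reflexive -iz (after vowel 'u') → chezchoteduiz.
Attach polarity affirmative -och → chezchoteduizoch.
Epenthesis: no change.

chezchoteduizoch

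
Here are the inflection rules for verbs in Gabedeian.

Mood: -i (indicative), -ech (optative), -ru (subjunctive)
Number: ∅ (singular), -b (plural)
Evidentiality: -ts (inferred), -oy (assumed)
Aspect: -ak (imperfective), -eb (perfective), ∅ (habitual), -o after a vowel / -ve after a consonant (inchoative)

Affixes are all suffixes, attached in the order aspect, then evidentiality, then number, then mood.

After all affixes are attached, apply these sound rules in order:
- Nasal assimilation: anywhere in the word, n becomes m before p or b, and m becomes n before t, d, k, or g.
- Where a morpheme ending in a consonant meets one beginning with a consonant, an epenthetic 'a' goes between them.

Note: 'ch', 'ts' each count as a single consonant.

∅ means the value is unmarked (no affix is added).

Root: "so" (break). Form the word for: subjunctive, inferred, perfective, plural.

Attach aspect perfective -eb → soeb.
Attach evidentiality inferred -ts → soebts.
Attach number plural -b → soebtsb.
Attach mood subjunctive -ru → soebtsbru.
Nasal assimilation: no change.
Apply epenthesis: soebtsbru → soebatsabaru.

soebatsabaru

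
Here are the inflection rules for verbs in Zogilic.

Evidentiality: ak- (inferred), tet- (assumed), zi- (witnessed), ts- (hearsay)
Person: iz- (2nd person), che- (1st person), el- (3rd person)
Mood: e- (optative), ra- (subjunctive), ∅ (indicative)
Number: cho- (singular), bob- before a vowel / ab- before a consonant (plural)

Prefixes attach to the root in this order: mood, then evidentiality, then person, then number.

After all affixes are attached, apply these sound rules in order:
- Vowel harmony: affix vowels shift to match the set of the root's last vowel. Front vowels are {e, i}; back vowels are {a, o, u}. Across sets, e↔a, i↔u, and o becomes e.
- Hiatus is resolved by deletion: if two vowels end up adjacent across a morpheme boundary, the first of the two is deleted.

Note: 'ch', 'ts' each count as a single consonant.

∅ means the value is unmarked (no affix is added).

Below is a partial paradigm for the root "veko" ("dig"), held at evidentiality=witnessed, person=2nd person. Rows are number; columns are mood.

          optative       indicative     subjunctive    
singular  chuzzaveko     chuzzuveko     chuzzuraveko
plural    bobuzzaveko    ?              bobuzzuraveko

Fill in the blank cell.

mood = indicative: zero marking, form stays veko.
Attach evidentiality witnessed zi- → ziveko.
Attach person 2nd person iz- → izziveko.
Attach number plural bob- (before vowel 'i') → bobizziveko.
Apply vowel harmony: bobizziveko → bobuzzuveko.
Vowel deletion: no change.

bobuzzuveko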